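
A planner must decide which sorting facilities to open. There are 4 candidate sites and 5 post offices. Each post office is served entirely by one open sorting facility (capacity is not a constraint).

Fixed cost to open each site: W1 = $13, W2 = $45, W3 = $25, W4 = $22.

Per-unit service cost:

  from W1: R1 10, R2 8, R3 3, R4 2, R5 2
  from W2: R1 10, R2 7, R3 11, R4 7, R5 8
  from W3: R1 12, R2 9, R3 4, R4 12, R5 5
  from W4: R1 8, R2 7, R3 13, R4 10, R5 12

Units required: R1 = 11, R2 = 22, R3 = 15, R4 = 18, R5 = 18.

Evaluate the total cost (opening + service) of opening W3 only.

Total cost: 721

Each post office is assigned to its cheapest site among the open ones.
{W3}: R1→W3 12·11=132, R2→W3 9·22=198, R3→W3 4·15=60, R4→W3 12·18=216, R5→W3 5·18=90. Service 696; fixed 25; total 721.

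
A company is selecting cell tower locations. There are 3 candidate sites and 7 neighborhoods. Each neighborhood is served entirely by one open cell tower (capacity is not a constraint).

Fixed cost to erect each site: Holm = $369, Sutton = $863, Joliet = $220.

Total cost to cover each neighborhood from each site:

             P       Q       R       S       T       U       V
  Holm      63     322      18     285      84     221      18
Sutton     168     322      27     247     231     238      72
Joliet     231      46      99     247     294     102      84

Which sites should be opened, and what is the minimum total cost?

Open Holm and Joliet; minimum total cost 1167.

For any fixed open set, each neighborhood goes to its cheapest open site; total = fixed + service.
{Holm, Joliet}: P→Holm 63, Q→Joliet 46, R→Holm 18, S→Joliet 247, T→Holm 84, U→Joliet 102, V→Holm 18. Service 578; fixed 589; total 1167.
{Joliet}: service 1103 + fixed 220 = 1323
{Holm}: P→Holm 63, Q→Holm 322, R→Holm 18, S→Holm 285, T→Holm 84, U→Holm 221, V→Holm 18. Service 1011; fixed 369; total 1380.
{Holm, Sutton, Joliet}: P→Holm 63, Q→Joliet 46, R→Holm 18, S→Sutton 247, T→Holm 84, U→Joliet 102, V→Holm 18. Service 578; fixed 1452; total 2030.
No other subset beats 1167.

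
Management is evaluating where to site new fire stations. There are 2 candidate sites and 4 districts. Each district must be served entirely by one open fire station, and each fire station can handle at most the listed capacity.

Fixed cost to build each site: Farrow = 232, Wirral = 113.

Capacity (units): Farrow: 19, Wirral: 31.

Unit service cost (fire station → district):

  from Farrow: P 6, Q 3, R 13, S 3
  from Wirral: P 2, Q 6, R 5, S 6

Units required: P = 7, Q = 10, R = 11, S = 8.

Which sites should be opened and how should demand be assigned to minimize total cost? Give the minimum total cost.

Minimum total cost: 468

Open {Farrow, Wirral}: P→Wirral 2·7=14, Q→Farrow 3·10=30, R→Wirral 5·11=55, S→Farrow 3·8=24.
Loads: Farrow carries 18/19, Wirral carries 18/31. Service 123; fixed 345; total 468.
Next best feasible plan costs 492.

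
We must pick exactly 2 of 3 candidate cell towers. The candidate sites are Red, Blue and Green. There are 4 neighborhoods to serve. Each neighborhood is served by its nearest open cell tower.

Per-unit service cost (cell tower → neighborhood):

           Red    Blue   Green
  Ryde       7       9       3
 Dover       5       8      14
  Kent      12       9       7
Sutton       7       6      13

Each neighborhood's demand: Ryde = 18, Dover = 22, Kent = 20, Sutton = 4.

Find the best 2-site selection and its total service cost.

Choose Red and Green; total service cost 332.

With exactly 2 open, each neighborhood uses its cheapest among the chosen.
{Red, Green}: Ryde→Green 3·18=54, Dover→Red 5·22=110, Kent→Green 7·20=140, Sutton→Red 7·4=28. Service cost 332.
{Blue, Green}: service cost 394
{Red, Blue}: service cost 440
Among all 3 size-2 choices, {Red, Green} is lowest.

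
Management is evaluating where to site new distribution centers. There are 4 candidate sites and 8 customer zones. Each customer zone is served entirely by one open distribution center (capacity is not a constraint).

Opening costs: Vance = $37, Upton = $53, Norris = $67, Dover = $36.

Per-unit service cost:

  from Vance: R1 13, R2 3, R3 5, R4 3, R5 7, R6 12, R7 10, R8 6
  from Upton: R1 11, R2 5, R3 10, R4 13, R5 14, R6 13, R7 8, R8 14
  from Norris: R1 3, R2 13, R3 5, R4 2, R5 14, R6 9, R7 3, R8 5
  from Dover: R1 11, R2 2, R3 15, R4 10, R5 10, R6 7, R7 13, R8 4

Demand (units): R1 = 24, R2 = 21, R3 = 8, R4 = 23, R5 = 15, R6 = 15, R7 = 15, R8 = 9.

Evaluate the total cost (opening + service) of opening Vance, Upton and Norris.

Total cost: 708

Each customer zone is assigned to its cheapest site among the open ones.
{Vance, Upton, Norris}: R1→Norris 3·24=72, R2→Vance 3·21=63, R3→Vance 5·8=40, R4→Norris 2·23=46, R5→Vance 7·15=105, R6→Norris 9·15=135, R7→Norris 3·15=45, R8→Norris 5·9=45. Service 551; fixed 157; total 708.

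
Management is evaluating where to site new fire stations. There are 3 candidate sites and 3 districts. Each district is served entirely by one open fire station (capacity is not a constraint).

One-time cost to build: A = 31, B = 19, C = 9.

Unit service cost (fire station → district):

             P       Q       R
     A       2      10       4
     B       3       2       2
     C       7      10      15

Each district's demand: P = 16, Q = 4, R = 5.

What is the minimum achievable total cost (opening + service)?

For any fixed open set, each district goes to its cheapest open site; total = fixed + service.
{B}: P→B 3·16=48, Q→B 2·4=8, R→B 2·5=10. Service 66; fixed 19; total 85.
{B, C}: service 66 + fixed 28 = 94
{A, B}: service 50 + fixed 50 = 100
{A, B, C}: service 50 + fixed 59 = 109
(All 7 nonempty subsets were checked; B only is lowest.)

Minimum total cost: 85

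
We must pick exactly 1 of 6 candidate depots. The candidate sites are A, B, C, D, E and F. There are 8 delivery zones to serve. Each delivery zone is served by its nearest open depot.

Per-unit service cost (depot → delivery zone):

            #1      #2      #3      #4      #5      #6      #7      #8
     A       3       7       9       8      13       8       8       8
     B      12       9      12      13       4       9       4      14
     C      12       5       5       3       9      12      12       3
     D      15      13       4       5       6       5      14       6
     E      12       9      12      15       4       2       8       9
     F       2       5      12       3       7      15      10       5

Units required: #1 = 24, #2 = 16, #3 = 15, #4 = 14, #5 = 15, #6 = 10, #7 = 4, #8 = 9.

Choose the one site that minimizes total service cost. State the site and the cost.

With exactly 1 open, each delivery zone uses its cheapest among the chosen.
{F}: #1→F 2·24=48, #2→F 5·16=80, #3→F 12·15=180, #4→F 3·14=42, #5→F 7·15=105, #6→F 15·10=150, #7→F 10·4=40, #8→F 5·9=45. Service cost 690.
{A}: service cost 810
{C}: service cost 815
Among all 6 size-1 choices, {F} is lowest.

Choose F only; total service cost 690.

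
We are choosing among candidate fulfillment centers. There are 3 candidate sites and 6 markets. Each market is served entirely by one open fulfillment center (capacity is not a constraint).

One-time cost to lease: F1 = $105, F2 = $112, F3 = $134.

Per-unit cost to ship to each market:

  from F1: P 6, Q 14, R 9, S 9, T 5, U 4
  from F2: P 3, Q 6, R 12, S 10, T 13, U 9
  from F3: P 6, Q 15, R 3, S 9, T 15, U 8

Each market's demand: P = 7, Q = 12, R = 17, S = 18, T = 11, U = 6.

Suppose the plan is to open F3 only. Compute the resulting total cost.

Each market is assigned to its cheapest site among the open ones.
{F3}: P→F3 6·7=42, Q→F3 15·12=180, R→F3 3·17=51, S→F3 9·18=162, T→F3 15·11=165, U→F3 8·6=48. Service 648; fixed 134; total 782.

Total cost: 782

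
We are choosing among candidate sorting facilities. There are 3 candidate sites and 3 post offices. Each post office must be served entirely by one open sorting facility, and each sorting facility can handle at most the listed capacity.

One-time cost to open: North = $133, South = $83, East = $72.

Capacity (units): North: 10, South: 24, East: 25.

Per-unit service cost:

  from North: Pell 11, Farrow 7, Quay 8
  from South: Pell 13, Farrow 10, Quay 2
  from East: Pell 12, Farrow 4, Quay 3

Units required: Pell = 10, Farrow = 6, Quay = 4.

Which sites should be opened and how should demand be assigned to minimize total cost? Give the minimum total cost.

Open {East}: Pell→East 12·10=120, Farrow→East 4·6=24, Quay→East 3·4=12.
Loads: East carries 20/25. Service 156; fixed 72; total 228.
Next best feasible plan costs 281.

Minimum total cost: 228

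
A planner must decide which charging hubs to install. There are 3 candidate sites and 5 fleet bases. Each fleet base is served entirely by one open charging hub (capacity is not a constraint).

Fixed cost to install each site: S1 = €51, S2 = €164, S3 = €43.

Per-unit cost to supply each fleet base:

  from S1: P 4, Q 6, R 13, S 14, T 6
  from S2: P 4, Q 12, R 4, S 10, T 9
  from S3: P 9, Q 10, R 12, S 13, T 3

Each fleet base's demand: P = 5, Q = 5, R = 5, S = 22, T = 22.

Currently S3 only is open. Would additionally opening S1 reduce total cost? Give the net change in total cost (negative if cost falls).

No — net change +6 (cost rises by 6).

Current service cost with {S3}: 507.
Adding S1: each fleet base re-picks its cheapest; new service cost 462, saving 45.
Extra fixed cost: 51. Net change = 51 − 45 = 6.
(Totals: 550 → 556.)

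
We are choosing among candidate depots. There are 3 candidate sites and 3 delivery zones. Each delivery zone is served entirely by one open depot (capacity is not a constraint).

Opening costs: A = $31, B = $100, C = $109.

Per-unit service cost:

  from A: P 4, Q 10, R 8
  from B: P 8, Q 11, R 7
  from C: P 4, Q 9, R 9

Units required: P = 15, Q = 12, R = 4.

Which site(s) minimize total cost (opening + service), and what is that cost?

Open A only; minimum total cost 243.

For any fixed open set, each delivery zone goes to its cheapest open site; total = fixed + service.
{A}: P→A 4·15=60, Q→A 10·12=120, R→A 8·4=32. Service 212; fixed 31; total 243.
{C}: P→C 4·15=60, Q→C 9·12=108, R→C 9·4=36. Service 204; fixed 109; total 313.
{A, B}: service 208 + fixed 131 = 339
{A, B, C}: service 196 + fixed 240 = 436
No other subset beats 243.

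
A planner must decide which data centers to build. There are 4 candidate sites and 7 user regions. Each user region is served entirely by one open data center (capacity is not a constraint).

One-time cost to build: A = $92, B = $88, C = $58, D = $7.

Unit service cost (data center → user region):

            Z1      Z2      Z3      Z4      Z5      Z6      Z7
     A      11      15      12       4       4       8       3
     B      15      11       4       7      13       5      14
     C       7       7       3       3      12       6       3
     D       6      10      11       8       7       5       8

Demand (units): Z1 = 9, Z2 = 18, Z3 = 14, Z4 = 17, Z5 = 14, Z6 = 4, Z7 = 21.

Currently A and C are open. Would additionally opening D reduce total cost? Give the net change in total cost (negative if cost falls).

Current service cost with {A, C}: 425.
Adding D: each user region re-picks its cheapest; new service cost 412, saving 13.
Extra fixed cost: 7. Net change = 7 − 13 = -6.
(Totals: 575 → 569.)

Yes — net change −6 (cost falls by 6).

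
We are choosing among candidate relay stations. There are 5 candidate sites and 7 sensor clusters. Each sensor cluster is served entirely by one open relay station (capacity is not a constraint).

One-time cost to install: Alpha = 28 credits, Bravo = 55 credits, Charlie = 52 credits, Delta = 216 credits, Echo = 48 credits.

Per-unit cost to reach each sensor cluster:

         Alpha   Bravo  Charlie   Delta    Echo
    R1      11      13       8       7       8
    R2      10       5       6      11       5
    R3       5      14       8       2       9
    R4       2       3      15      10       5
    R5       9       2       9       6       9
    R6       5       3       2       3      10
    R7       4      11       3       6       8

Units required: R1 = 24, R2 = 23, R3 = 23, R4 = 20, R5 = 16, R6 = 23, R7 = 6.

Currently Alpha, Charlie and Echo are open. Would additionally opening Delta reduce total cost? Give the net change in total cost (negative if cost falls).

Current service cost with {Alpha, Charlie, Echo}: 670.
Adding Delta: each sensor cluster re-picks its cheapest; new service cost 529, saving 141.
Extra fixed cost: 216. Net change = 216 − 141 = 75.
(Totals: 798 → 873.)

No — net change +75 (cost rises by 75).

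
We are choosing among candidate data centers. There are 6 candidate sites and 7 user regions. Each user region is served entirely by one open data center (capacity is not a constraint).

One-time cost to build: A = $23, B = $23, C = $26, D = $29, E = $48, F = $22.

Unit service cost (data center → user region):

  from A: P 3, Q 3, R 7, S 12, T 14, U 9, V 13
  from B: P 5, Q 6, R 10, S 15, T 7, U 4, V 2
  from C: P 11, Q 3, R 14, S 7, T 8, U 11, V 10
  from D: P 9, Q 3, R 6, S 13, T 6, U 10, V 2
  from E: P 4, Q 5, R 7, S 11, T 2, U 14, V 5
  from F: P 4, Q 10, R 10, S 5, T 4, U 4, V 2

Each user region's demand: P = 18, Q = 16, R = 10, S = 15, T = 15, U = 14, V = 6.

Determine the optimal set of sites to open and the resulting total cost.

For any fixed open set, each user region goes to its cheapest open site; total = fixed + service.
{A, F}: P→A 3·18=54, Q→A 3·16=48, R→A 7·10=70, S→F 5·15=75, T→F 4·15=60, U→F 4·14=56, V→F 2·6=12. Service 375; fixed 45; total 420.
{D, F}: service 383 + fixed 51 = 434
{A, E, F}: service 345 + fixed 93 = 438
{A, B, C, D, E, F}: service 335 + fixed 171 = 506
No other subset beats 420.

Open A and F; minimum total cost 420.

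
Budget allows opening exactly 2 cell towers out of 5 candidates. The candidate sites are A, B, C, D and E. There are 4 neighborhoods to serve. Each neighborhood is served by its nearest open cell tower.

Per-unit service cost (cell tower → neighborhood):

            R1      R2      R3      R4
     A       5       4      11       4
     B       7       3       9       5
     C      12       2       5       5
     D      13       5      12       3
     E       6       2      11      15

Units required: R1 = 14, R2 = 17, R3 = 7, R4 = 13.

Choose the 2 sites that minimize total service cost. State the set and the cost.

With exactly 2 open, each neighborhood uses its cheapest among the chosen.
{A, C}: R1→A 5·14=70, R2→C 2·17=34, R3→C 5·7=35, R4→A 4·13=52. Service cost 191.
{C, E}: service cost 218
{B, C}: service cost 232
Among all 10 size-2 choices, {A, C} is lowest.

Choose A and C; total service cost 191.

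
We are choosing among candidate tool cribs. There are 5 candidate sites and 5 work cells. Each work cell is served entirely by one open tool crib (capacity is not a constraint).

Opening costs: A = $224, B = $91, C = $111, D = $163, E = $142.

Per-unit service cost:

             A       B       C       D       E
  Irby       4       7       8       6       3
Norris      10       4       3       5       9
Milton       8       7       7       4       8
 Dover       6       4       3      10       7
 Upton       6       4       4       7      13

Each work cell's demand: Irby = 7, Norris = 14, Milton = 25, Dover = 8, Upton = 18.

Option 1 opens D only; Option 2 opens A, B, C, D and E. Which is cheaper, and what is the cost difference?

Option 1 is cheaper by 409.

Option 1: {D}: Irby→D 6·7=42, Norris→D 5·14=70, Milton→D 4·25=100, Dover→D 10·8=80, Upton→D 7·18=126. Service 418; fixed 163; total 581.
Option 2: {A, B, C, D, E}: Irby→E 3·7=21, Norris→C 3·14=42, Milton→D 4·25=100, Dover→C 3·8=24, Upton→B 4·18=72. Service 259; fixed 731; total 990.
Difference: |581 − 990| = 409.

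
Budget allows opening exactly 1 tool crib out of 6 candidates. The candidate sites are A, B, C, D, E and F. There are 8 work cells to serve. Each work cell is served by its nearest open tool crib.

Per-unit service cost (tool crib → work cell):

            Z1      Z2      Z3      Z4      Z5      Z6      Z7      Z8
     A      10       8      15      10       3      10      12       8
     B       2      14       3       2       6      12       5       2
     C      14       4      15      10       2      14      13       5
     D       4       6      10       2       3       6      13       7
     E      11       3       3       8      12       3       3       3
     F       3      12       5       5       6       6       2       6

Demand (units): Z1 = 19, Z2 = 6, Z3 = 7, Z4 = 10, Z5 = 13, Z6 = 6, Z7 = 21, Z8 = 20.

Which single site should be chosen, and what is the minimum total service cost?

With exactly 1 open, each work cell uses its cheapest among the chosen.
{B}: Z1→B 2·19=38, Z2→B 14·6=84, Z3→B 3·7=21, Z4→B 2·10=20, Z5→B 6·13=78, Z6→B 12·6=72, Z7→B 5·21=105, Z8→B 2·20=40. Service cost 458.
{F}: service cost 490
{E}: service cost 625
Among all 6 size-1 choices, {B} is lowest.

Choose B only; total service cost 458.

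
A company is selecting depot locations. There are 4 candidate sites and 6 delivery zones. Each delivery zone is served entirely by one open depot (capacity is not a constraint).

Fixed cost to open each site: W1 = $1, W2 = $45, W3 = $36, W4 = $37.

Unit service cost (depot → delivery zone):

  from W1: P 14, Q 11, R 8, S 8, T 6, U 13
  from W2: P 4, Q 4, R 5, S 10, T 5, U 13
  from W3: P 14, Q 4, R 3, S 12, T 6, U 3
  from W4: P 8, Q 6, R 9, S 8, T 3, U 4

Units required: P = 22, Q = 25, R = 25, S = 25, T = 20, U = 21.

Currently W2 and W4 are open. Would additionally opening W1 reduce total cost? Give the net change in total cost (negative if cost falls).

Current service cost with {W2, W4}: 657.
Adding W1: each delivery zone re-picks its cheapest; new service cost 657, saving 0.
Extra fixed cost: 1. Net change = 1 − 0 = 1.
(Totals: 739 → 740.)

No — net change +1 (cost rises by 1).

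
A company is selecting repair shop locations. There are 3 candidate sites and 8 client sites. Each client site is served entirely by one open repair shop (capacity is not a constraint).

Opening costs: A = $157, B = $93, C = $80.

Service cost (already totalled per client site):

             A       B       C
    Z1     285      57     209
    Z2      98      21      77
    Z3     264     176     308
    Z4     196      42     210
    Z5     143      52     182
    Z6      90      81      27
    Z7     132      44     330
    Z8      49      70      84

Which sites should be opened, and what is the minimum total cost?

For any fixed open set, each client site goes to its cheapest open site; total = fixed + service.
{B}: Z1→B 57, Z2→B 21, Z3→B 176, Z4→B 42, Z5→B 52, Z6→B 81, Z7→B 44, Z8→B 70. Service 543; fixed 93; total 636.
{B, C}: service 489 + fixed 173 = 662
{A, B}: Z1→B 57, Z2→B 21, Z3→B 176, Z4→B 42, Z5→B 52, Z6→B 81, Z7→B 44, Z8→A 49. Service 522; fixed 250; total 772.
{A, B, C}: service 468 + fixed 330 = 798
(All 7 nonempty subsets were checked; B only is lowest.)

Open B only; minimum total cost 636.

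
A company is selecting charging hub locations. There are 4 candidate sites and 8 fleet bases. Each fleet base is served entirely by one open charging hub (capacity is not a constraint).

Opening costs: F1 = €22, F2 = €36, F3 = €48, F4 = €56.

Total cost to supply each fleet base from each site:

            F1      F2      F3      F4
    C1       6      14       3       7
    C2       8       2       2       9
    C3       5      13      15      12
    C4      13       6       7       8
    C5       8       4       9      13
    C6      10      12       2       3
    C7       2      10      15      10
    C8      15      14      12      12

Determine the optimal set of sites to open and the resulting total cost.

For any fixed open set, each fleet base goes to its cheapest open site; total = fixed + service.
{F1}: C1→F1 6, C2→F1 8, C3→F1 5, C4→F1 13, C5→F1 8, C6→F1 10, C7→F1 2, C8→F1 15. Service 67; fixed 22; total 89.
{F1, F2}: service 49 + fixed 58 = 107
{F1, F3}: C1→F3 3, C2→F3 2, C3→F1 5, C4→F3 7, C5→F1 8, C6→F3 2, C7→F1 2, C8→F3 12. Service 41; fixed 70; total 111.
{F1, F2, F3, F4}: C1→F3 3, C2→F2 2, C3→F1 5, C4→F2 6, C5→F2 4, C6→F3 2, C7→F1 2, C8→F3 12. Service 36; fixed 162; total 198.
(All 15 nonempty subsets were checked; F1 only is lowest.)

Open F1 only; minimum total cost 89.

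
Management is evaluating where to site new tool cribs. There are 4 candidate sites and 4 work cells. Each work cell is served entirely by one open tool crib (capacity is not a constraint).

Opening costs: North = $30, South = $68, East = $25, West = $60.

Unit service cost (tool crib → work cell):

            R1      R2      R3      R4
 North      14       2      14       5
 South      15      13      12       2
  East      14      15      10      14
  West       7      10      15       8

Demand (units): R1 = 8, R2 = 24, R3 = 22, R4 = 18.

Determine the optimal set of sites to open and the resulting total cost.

Open North and East; minimum total cost 525.

For any fixed open set, each work cell goes to its cheapest open site; total = fixed + service.
{North, East}: R1→North 14·8=112, R2→North 2·24=48, R3→East 10·22=220, R4→North 5·18=90. Service 470; fixed 55; total 525.
{North, East, West}: service 414 + fixed 115 = 529
{North, South, East}: R1→North 14·8=112, R2→North 2·24=48, R3→East 10·22=220, R4→South 2·18=36. Service 416; fixed 123; total 539.
{North, South, East, West}: service 360 + fixed 183 = 543
No other subset beats 525.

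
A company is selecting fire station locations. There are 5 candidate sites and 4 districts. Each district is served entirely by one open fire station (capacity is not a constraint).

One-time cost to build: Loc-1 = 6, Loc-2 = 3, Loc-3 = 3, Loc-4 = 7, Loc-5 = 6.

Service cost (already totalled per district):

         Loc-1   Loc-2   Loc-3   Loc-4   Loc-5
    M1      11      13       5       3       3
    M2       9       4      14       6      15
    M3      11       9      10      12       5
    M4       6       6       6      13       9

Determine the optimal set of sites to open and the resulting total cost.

Open Loc-2 and Loc-5; minimum total cost 27.

For any fixed open set, each district goes to its cheapest open site; total = fixed + service.
{Loc-2, Loc-5}: M1→Loc-5 3, M2→Loc-2 4, M3→Loc-5 5, M4→Loc-2 6. Service 18; fixed 9; total 27.
{Loc-2, Loc-3}: M1→Loc-3 5, M2→Loc-2 4, M3→Loc-2 9, M4→Loc-2 6. Service 24; fixed 6; total 30.
{Loc-2, Loc-3, Loc-5}: M1→Loc-5 3, M2→Loc-2 4, M3→Loc-5 5, M4→Loc-2 6. Service 18; fixed 12; total 30.
{Loc-1, Loc-2, Loc-3, Loc-4, Loc-5}: M1→Loc-4 3, M2→Loc-2 4, M3→Loc-5 5, M4→Loc-1 6. Service 18; fixed 25; total 43.
No other subset beats 27.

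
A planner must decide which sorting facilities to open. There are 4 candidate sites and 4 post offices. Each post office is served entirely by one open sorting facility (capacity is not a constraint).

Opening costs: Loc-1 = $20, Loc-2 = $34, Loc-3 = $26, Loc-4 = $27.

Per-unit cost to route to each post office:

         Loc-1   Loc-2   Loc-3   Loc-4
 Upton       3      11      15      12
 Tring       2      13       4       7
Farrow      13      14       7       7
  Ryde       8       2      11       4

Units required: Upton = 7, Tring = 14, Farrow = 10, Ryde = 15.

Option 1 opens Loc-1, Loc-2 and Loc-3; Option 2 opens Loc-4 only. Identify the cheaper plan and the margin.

Option 1: {Loc-1, Loc-2, Loc-3}: Upton→Loc-1 3·7=21, Tring→Loc-1 2·14=28, Farrow→Loc-3 7·10=70, Ryde→Loc-2 2·15=30. Service 149; fixed 80; total 229.
Option 2: {Loc-4}: Upton→Loc-4 12·7=84, Tring→Loc-4 7·14=98, Farrow→Loc-4 7·10=70, Ryde→Loc-4 4·15=60. Service 312; fixed 27; total 339.
Difference: |229 − 339| = 110.

Option 1 is cheaper by 110.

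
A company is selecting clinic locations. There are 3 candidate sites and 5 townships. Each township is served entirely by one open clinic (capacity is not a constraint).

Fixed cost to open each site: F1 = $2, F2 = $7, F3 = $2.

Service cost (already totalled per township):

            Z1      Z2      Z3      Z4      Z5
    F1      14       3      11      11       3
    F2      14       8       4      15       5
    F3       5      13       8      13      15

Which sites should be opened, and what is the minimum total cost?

For any fixed open set, each township goes to its cheapest open site; total = fixed + service.
{F1, F3}: Z1→F3 5, Z2→F1 3, Z3→F3 8, Z4→F1 11, Z5→F1 3. Service 30; fixed 4; total 34.
{F1, F2, F3}: Z1→F3 5, Z2→F1 3, Z3→F2 4, Z4→F1 11, Z5→F1 3. Service 26; fixed 11; total 37.
{F1}: service 42 + fixed 2 = 44
No other subset beats 34.

Open F1 and F3; minimum total cost 34.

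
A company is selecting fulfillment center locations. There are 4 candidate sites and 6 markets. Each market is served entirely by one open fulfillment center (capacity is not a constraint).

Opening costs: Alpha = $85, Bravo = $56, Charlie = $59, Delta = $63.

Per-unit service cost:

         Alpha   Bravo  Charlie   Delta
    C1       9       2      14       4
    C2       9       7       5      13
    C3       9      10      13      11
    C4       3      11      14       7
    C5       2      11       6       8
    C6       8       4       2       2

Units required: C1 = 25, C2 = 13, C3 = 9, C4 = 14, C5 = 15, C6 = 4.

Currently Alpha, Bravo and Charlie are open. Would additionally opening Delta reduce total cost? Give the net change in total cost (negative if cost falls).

Current service cost with {Alpha, Bravo, Charlie}: 276.
Adding Delta: each market re-picks its cheapest; new service cost 276, saving 0.
Extra fixed cost: 63. Net change = 63 − 0 = 63.
(Totals: 476 → 539.)

No — net change +63 (cost rises by 63).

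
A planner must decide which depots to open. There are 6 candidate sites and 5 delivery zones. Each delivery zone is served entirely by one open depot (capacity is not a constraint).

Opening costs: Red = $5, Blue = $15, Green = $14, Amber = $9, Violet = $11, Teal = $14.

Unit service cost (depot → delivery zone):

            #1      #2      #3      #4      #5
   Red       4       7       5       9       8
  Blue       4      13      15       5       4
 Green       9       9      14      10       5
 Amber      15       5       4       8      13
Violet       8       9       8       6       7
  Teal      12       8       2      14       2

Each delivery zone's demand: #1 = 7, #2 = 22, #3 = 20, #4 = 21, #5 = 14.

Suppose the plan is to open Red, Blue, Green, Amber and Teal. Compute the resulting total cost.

Each delivery zone is assigned to its cheapest site among the open ones.
{Red, Blue, Green, Amber, Teal}: #1→Red 4·7=28, #2→Amber 5·22=110, #3→Teal 2·20=40, #4→Blue 5·21=105, #5→Teal 2·14=28. Service 311; fixed 57; total 368.

Total cost: 368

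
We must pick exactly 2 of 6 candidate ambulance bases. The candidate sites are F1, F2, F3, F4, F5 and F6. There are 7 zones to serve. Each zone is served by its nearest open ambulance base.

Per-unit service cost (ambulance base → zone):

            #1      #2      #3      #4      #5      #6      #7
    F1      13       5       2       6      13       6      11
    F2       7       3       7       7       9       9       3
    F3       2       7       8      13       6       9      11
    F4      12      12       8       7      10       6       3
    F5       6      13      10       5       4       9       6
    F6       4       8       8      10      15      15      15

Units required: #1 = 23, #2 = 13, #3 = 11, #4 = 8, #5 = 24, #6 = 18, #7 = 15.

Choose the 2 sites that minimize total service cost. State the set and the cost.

Choose F1 and F5; total service cost 559.

With exactly 2 open, each zone uses its cheapest among the chosen.
{F1, F5}: #1→F5 6·23=138, #2→F1 5·13=65, #3→F1 2·11=22, #4→F5 5·8=40, #5→F5 4·24=96, #6→F1 6·18=108, #7→F5 6·15=90. Service cost 559.
{F2, F3}: service cost 569
{F3, F4}: service cost 578
Among all 15 size-2 choices, {F1, F5} is lowest.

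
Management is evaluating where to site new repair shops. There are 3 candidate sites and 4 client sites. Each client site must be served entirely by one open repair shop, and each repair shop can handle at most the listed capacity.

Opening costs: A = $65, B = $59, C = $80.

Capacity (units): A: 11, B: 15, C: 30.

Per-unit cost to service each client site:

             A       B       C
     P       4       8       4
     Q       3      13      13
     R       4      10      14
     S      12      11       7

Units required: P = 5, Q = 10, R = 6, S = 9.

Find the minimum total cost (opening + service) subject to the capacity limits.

Open {A, C}: P→C 4·5=20, Q→A 3·10=30, R→C 14·6=84, S→C 7·9=63.
Loads: A carries 10/11, C carries 20/30. Service 197; fixed 145; total 342.
Next best feasible plan costs 377.

Minimum total cost: 342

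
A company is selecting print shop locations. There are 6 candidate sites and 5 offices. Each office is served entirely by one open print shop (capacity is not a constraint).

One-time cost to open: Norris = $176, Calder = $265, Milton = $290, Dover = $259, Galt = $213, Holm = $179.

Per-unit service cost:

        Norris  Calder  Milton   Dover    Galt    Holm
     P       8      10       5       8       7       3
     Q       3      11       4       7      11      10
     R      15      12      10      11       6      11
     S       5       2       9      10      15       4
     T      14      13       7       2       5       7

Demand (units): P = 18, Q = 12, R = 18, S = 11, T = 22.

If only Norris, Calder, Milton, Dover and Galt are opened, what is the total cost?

Total cost: 1503

Each office is assigned to its cheapest site among the open ones.
{Norris, Calder, Milton, Dover, Galt}: P→Milton 5·18=90, Q→Norris 3·12=36, R→Galt 6·18=108, S→Calder 2·11=22, T→Dover 2·22=44. Service 300; fixed 1203; total 1503.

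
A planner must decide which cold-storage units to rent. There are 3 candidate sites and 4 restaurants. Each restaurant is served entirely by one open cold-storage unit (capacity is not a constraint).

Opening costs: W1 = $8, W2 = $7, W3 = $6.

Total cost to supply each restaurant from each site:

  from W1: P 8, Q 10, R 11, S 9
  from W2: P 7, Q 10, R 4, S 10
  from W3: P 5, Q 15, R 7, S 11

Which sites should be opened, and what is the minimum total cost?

Open W2 only; minimum total cost 38.

For any fixed open set, each restaurant goes to its cheapest open site; total = fixed + service.
{W2}: P→W2 7, Q→W2 10, R→W2 4, S→W2 10. Service 31; fixed 7; total 38.
{W2, W3}: P→W3 5, Q→W2 10, R→W2 4, S→W2 10. Service 29; fixed 13; total 42.
{W3}: service 38 + fixed 6 = 44
{W1, W2, W3}: service 28 + fixed 21 = 49
No other subset beats 38.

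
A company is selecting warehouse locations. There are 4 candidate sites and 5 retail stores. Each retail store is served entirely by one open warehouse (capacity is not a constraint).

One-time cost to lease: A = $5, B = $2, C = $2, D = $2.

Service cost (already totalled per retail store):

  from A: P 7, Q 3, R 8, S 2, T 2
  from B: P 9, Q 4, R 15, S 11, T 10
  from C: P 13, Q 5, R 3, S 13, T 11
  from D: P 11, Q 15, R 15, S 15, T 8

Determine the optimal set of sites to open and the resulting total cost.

For any fixed open set, each retail store goes to its cheapest open site; total = fixed + service.
{A, C}: P→A 7, Q→A 3, R→C 3, S→A 2, T→A 2. Service 17; fixed 7; total 24.
{A, B, C}: P→A 7, Q→A 3, R→C 3, S→A 2, T→A 2. Service 17; fixed 9; total 26.
{A, C, D}: service 17 + fixed 9 = 26
{A, B, C, D}: P→A 7, Q→A 3, R→C 3, S→A 2, T→A 2. Service 17; fixed 11; total 28.
(All 15 nonempty subsets were checked; A and C is lowest.)

Open A and C; minimum total cost 24.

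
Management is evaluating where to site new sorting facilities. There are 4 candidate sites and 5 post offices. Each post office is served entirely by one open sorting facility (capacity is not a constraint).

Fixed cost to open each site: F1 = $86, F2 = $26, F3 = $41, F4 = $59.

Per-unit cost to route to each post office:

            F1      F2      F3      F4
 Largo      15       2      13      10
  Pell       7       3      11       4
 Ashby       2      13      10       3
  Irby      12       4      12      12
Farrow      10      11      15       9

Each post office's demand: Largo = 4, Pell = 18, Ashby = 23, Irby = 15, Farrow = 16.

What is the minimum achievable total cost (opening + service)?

Minimum total cost: 420

For any fixed open set, each post office goes to its cheapest open site; total = fixed + service.
{F2, F4}: Largo→F2 2·4=8, Pell→F2 3·18=54, Ashby→F4 3·23=69, Irby→F2 4·15=60, Farrow→F4 9·16=144. Service 335; fixed 85; total 420.
{F1, F2}: service 328 + fixed 112 = 440
{F2, F3, F4}: service 335 + fixed 126 = 461
{F1, F2, F3, F4}: service 312 + fixed 212 = 524
(All 15 nonempty subsets were checked; F2 and F4 is lowest.)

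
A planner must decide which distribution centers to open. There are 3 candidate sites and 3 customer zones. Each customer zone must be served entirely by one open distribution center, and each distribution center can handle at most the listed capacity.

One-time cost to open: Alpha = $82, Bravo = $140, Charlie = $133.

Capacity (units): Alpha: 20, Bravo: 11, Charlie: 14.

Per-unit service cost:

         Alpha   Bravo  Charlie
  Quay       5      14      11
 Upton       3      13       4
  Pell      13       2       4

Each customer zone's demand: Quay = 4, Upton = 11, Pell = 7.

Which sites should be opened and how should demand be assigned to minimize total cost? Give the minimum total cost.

Minimum total cost: 289

Open {Alpha, Bravo}: Quay→Alpha 5·4=20, Upton→Alpha 3·11=33, Pell→Bravo 2·7=14.
Loads: Alpha carries 15/20, Bravo carries 7/11. Service 67; fixed 222; total 289.
Next best feasible plan costs 296.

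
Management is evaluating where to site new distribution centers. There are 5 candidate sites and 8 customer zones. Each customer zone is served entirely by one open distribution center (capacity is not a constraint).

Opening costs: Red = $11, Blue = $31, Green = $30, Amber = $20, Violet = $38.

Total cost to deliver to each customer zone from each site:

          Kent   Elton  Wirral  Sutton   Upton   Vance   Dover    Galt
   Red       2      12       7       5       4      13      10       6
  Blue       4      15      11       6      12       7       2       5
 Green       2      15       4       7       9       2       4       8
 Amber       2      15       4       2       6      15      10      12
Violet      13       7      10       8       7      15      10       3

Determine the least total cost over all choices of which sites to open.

For any fixed open set, each customer zone goes to its cheapest open site; total = fixed + service.
{Red}: Kent→Red 2, Elton→Red 12, Wirral→Red 7, Sutton→Red 5, Upton→Red 4, Vance→Red 13, Dover→Red 10, Galt→Red 6. Service 59; fixed 11; total 70.
{Red, Green}: service 39 + fixed 41 = 80
{Green}: service 51 + fixed 30 = 81
{Red, Blue, Green, Amber, Violet}: service 26 + fixed 130 = 156
No other subset beats 70.

Minimum total cost: 70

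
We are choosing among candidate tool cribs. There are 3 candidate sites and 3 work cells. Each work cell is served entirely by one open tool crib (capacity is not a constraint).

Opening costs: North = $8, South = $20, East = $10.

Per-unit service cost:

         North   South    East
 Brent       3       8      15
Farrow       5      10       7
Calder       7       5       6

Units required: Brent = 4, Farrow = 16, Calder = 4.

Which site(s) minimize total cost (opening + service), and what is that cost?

Open North only; minimum total cost 128.

For any fixed open set, each work cell goes to its cheapest open site; total = fixed + service.
{North}: Brent→North 3·4=12, Farrow→North 5·16=80, Calder→North 7·4=28. Service 120; fixed 8; total 128.
{North, East}: Brent→North 3·4=12, Farrow→North 5·16=80, Calder→East 6·4=24. Service 116; fixed 18; total 134.
{North, South}: service 112 + fixed 28 = 140
{North, South, East}: Brent→North 3·4=12, Farrow→North 5·16=80, Calder→South 5·4=20. Service 112; fixed 38; total 150.
No other subset beats 128.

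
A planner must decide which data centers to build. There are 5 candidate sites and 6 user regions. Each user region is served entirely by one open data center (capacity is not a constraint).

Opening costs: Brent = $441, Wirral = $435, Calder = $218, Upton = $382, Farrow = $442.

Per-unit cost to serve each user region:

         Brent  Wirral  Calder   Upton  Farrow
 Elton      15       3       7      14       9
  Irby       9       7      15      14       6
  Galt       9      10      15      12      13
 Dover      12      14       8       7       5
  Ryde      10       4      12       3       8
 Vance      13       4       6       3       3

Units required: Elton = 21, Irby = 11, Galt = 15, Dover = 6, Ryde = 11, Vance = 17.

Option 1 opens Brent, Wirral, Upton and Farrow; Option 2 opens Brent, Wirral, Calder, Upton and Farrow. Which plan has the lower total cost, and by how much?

Option 1 is cheaper by 218.

Option 1: {Brent, Wirral, Upton, Farrow}: Elton→Wirral 3·21=63, Irby→Farrow 6·11=66, Galt→Brent 9·15=135, Dover→Farrow 5·6=30, Ryde→Upton 3·11=33, Vance→Upton 3·17=51. Service 378; fixed 1700; total 2078.
Option 2: {Brent, Wirral, Calder, Upton, Farrow}: Elton→Wirral 3·21=63, Irby→Farrow 6·11=66, Galt→Brent 9·15=135, Dover→Farrow 5·6=30, Ryde→Upton 3·11=33, Vance→Upton 3·17=51. Service 378; fixed 1918; total 2296.
Difference: |2078 − 2296| = 218.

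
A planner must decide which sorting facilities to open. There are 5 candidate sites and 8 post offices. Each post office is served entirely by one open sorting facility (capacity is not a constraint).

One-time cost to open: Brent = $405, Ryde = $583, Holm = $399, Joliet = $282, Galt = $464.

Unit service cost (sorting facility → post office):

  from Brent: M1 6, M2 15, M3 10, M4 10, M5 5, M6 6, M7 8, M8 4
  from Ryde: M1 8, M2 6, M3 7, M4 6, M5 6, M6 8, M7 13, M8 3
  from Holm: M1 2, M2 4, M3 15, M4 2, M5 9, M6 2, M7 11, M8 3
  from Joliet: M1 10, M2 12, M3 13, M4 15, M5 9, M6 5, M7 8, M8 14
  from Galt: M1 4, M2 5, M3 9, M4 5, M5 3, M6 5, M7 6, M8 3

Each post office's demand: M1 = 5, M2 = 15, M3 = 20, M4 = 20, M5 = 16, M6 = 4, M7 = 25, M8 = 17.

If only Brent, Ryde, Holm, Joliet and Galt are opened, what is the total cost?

Each post office is assigned to its cheapest site among the open ones.
{Brent, Ryde, Holm, Joliet, Galt}: M1→Holm 2·5=10, M2→Holm 4·15=60, M3→Ryde 7·20=140, M4→Holm 2·20=40, M5→Galt 3·16=48, M6→Holm 2·4=8, M7→Galt 6·25=150, M8→Ryde 3·17=51. Service 507; fixed 2133; total 2640.

Total cost: 2640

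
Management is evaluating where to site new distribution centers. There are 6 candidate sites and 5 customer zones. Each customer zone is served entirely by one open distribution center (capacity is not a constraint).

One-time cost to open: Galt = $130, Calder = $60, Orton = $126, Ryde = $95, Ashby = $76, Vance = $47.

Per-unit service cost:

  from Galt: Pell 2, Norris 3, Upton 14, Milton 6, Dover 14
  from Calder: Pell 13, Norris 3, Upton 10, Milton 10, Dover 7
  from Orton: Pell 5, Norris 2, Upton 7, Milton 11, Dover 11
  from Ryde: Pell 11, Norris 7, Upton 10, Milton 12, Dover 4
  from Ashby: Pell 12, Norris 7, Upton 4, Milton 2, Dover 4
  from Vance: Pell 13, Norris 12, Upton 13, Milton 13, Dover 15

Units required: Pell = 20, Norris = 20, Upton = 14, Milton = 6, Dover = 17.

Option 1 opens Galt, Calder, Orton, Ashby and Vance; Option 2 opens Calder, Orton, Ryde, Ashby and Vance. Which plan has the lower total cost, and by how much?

Option 1: {Galt, Calder, Orton, Ashby, Vance}: Pell→Galt 2·20=40, Norris→Orton 2·20=40, Upton→Ashby 4·14=56, Milton→Ashby 2·6=12, Dover→Ashby 4·17=68. Service 216; fixed 439; total 655.
Option 2: {Calder, Orton, Ryde, Ashby, Vance}: Pell→Orton 5·20=100, Norris→Orton 2·20=40, Upton→Ashby 4·14=56, Milton→Ashby 2·6=12, Dover→Ryde 4·17=68. Service 276; fixed 404; total 680.
Difference: |655 − 680| = 25.

Option 1 is cheaper by 25.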